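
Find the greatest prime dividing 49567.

97

49567 = 7 · 7081
7081 = 73 · 97
97 is prime.
So 49567 = 7 · 73 · 97; the largest prime factor is 97.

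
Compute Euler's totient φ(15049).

Factor: 15049 = 101 · 149.
φ(15049) = (101−1) · (149−1) = 100 · 148 = 14800.

14800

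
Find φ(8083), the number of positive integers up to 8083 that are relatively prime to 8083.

Factor: 8083 = 59 · 137.
φ(8083) = (59−1) · (137−1) = 58 · 136 = 7888.

7888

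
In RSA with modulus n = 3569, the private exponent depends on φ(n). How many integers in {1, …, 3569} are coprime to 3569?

3444

Factor: 3569 = 43 · 83.
φ(3569) = (43−1) · (83−1) = 42 · 82 = 3444.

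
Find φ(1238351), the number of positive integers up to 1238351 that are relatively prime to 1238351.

1200600

Factor: 1238351 = 59 · 139 · 151.
φ(1238351) = (59−1) · (139−1) · (151−1) = 58 · 138 · 150 = 1200600.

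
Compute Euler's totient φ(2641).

Factor: 2641 = 19 · 139.
φ(2641) = (19−1) · (139−1) = 18 · 138 = 2484.

2484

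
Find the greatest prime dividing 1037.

1037 = 17 · 61
61 is prime.
So 1037 = 17 · 61; the largest prime factor is 61.

61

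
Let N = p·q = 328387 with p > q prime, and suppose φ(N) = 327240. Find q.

φ(n) = (p−1)(q−1) = n − (p+q) + 1, so p + q = 328387 − 327240 + 1 = 1148.
p and q are the roots of t² − 1148t + 328387 = 0.
Discriminant: 1148² − 4·328387 = 1317904 − 1313548 = 4356; √4356 = 66.
q = (1148 − 66)/2 = 541, p = (1148 + 66)/2 = 607.
Check: 541 · 607 = 328387.

541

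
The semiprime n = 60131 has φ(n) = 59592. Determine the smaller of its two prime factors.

φ(n) = (p−1)(q−1) = n − (p+q) + 1, so p + q = 60131 − 59592 + 1 = 540.
p and q are the roots of t² − 540t + 60131 = 0.
Discriminant: 540² − 4·60131 = 291600 − 240524 = 51076; √51076 = 226.
q = (540 − 226)/2 = 157, p = (540 + 226)/2 = 383.
Check: 157 · 383 = 60131.

157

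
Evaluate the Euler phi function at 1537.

1456

Factor: 1537 = 29 · 53.
φ(1537) = (29−1) · (53−1) = 28 · 52 = 1456.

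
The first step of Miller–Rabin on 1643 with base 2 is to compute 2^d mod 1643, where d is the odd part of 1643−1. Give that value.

1643 − 1 = 1642 = 2^1 · 821, so d = 821.
2^1 ≡ 2 (mod 1643)
2^2 ≡ 2^2 = 4 ≡ 4 (mod 1643)
2^4 ≡ 4^2 = 16 ≡ 16 (mod 1643)
2^8 ≡ 16^2 = 256 ≡ 256 (mod 1643)
2^16 ≡ 256^2 = 65536 ≡ 1459 (mod 1643)
2^32 ≡ 1459^2 = 2128681 ≡ 996 (mod 1643)
2^64 ≡ 996^2 = 992016 ≡ 1287 (mod 1643)
2^128 ≡ 1287^2 = 1656369 ≡ 225 (mod 1643)
2^256 ≡ 225^2 = 50625 ≡ 1335 (mod 1643)
2^512 ≡ 1335^2 = 1782225 ≡ 1213 (mod 1643)
821 = 512 + 256 + 32 + 16 + 4 + 1 in binary powers of 2.
So 2^821 ≡ 1213 · 1335 · 996 · 1459 · 16 · 2 ≡ 622 (mod 1643).
Squaring chain: 622; never reaches −1, so base 2 is a Miller–Rabin witness that 1643 is composite.

622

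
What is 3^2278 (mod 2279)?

3^1 ≡ 3 (mod 2279)
3^2 ≡ 3^2 = 9 ≡ 9 (mod 2279)
3^4 ≡ 9^2 = 81 ≡ 81 (mod 2279)
3^8 ≡ 81^2 = 6561 ≡ 2003 (mod 2279)
3^16 ≡ 2003^2 = 4012009 ≡ 969 (mod 2279)
3^32 ≡ 969^2 = 938961 ≡ 13 (mod 2279)
3^64 ≡ 13^2 = 169 ≡ 169 (mod 2279)
3^128 ≡ 169^2 = 28561 ≡ 1213 (mod 2279)
3^256 ≡ 1213^2 = 1471369 ≡ 1414 (mod 2279)
3^512 ≡ 1414^2 = 1999396 ≡ 713 (mod 2279)
3^1024 ≡ 713^2 = 508369 ≡ 152 (mod 2279)
3^2048 ≡ 152^2 = 23104 ≡ 314 (mod 2279)
2278 = 2048 + 128 + 64 + 32 + 4 + 2 in binary powers of 2.
So 3^2278 ≡ 314 · 1213 · 169 · 13 · 81 · 9 ≡ 1257 (mod 2279).
Since 1257 ≠ 1, base 3 is a Fermat witness: 2279 is composite.

1257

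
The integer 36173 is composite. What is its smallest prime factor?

61

36173 is odd.
Digit sum 20, not divisible by 3.
Ends in 3: not divisible by 5.
7: 36173 = 7·5167 + 4
11: 36173 = 11·3288 + 5
13: 36173 = 13·2782 + 7
17: 36173 = 17·2127 + 14
19: 36173 = 19·1903 + 16
23: 36173 = 23·1572 + 17
29: 36173 = 29·1247 + 10
31: 36173 = 31·1166 + 27
37: 36173 = 37·977 + 24
41: 36173 = 41·882 + 11
43: 36173 = 43·841 + 10
47: 36173 = 47·769 + 30
53: 36173 = 53·682 + 27
59: 36173 = 59·613 + 6
61: 36173 = 61·593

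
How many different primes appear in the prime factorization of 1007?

1007 = 19 · 53
1007 = 19 · 53, which has 2 distinct prime factors.

2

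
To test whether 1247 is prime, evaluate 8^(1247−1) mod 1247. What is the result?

8^1 ≡ 8 (mod 1247)
8^2 ≡ 8^2 = 64 ≡ 64 (mod 1247)
8^4 ≡ 64^2 = 4096 ≡ 355 (mod 1247)
8^8 ≡ 355^2 = 126025 ≡ 78 (mod 1247)
8^16 ≡ 78^2 = 6084 ≡ 1096 (mod 1247)
8^32 ≡ 1096^2 = 1201216 ≡ 355 (mod 1247)
8^64 ≡ 355^2 = 126025 ≡ 78 (mod 1247)
8^128 ≡ 78^2 = 6084 ≡ 1096 (mod 1247)
8^256 ≡ 1096^2 = 1201216 ≡ 355 (mod 1247)
8^512 ≡ 355^2 = 126025 ≡ 78 (mod 1247)
8^1024 ≡ 78^2 = 6084 ≡ 1096 (mod 1247)
1246 = 1024 + 128 + 64 + 16 + 8 + 4 + 2 in binary powers of 2.
So 8^1246 ≡ 1096 · 1096 · 78 · 1096 · 78 · 355 · 64 ≡ 173 (mod 1247).
Since 173 ≠ 1, base 8 is a Fermat witness: 1247 is composite.

173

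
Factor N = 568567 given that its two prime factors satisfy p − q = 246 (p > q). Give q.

Since p = q + 246, we have 568567 = q(q + 246), so q² + 246q − 568567 = 0.
Discriminant: 246² + 4·568567 = 60516 + 2274268 = 2334784; √2334784 = 1528.
q = (−246 + 1528)/2 = 641, and p = q + 246 = 887.
Check: 641 · 887 = 568567.

641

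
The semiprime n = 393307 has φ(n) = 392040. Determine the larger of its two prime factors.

727

φ(n) = (p−1)(q−1) = n − (p+q) + 1, so p + q = 393307 − 392040 + 1 = 1268.
p and q are the roots of t² − 1268t + 393307 = 0.
Discriminant: 1268² − 4·393307 = 1607824 − 1573228 = 34596; √34596 = 186.
q = (1268 − 186)/2 = 541, p = (1268 + 186)/2 = 727.
Check: 541 · 727 = 393307.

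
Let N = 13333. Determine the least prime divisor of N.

67

13333 is odd.
Digit sum 13, not divisible by 3.
Ends in 3: not divisible by 5.
7: 13333 = 7·1904 + 5
11: 13333 = 11·1212 + 1
13: 13333 = 13·1025 + 8
17: 13333 = 17·784 + 5
19: 13333 = 19·701 + 14
23: 13333 = 23·579 + 16
29: 13333 = 29·459 + 22
31: 13333 = 31·430 + 3
37: 13333 = 37·360 + 13
41: 13333 = 41·325 + 8
43: 13333 = 43·310 + 3
47: 13333 = 47·283 + 32
53: 13333 = 53·251 + 30
59: 13333 = 59·225 + 58
61: 13333 = 61·218 + 35
67: 13333 = 67·199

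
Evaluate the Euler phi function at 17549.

Factor: 17549 = 7 · 23 · 109.
φ(17549) = (7−1) · (23−1) · (109−1) = 6 · 22 · 108 = 14256.

14256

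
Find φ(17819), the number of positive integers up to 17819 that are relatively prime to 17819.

Factor: 17819 = 103 · 173.
φ(17819) = (103−1) · (173−1) = 102 · 172 = 17544.

17544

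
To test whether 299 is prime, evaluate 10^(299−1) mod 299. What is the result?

10^1 ≡ 10 (mod 299)
10^2 ≡ 10^2 = 100 ≡ 100 (mod 299)
10^4 ≡ 100^2 = 10000 ≡ 133 (mod 299)
10^8 ≡ 133^2 = 17689 ≡ 48 (mod 299)
10^16 ≡ 48^2 = 2304 ≡ 211 (mod 299)
10^32 ≡ 211^2 = 44521 ≡ 269 (mod 299)
10^64 ≡ 269^2 = 72361 ≡ 3 (mod 299)
10^128 ≡ 3^2 = 9 ≡ 9 (mod 299)
10^256 ≡ 9^2 = 81 ≡ 81 (mod 299)
298 = 256 + 32 + 8 + 2 in binary powers of 2.
So 10^298 ≡ 81 · 269 · 48 · 100 ≡ 289 (mod 299).
Since 289 ≠ 1, base 10 is a Fermat witness: 299 is composite.

289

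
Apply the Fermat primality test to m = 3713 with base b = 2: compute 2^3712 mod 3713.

2^1 ≡ 2 (mod 3713)
2^2 ≡ 2^2 = 4 ≡ 4 (mod 3713)
2^4 ≡ 4^2 = 16 ≡ 16 (mod 3713)
2^8 ≡ 16^2 = 256 ≡ 256 (mod 3713)
2^16 ≡ 256^2 = 65536 ≡ 2415 (mod 3713)
2^32 ≡ 2415^2 = 5832225 ≡ 2815 (mod 3713)
2^64 ≡ 2815^2 = 7924225 ≡ 683 (mod 3713)
2^128 ≡ 683^2 = 466489 ≡ 2364 (mod 3713)
2^256 ≡ 2364^2 = 5588496 ≡ 431 (mod 3713)
2^512 ≡ 431^2 = 185761 ≡ 111 (mod 3713)
2^1024 ≡ 111^2 = 12321 ≡ 1182 (mod 3713)
2^2048 ≡ 1182^2 = 1397124 ≡ 1036 (mod 3713)
3712 = 2048 + 1024 + 512 + 128 in binary powers of 2.
So 2^3712 ≡ 1036 · 1182 · 111 · 2364 ≡ 1076 (mod 3713).
Since 1076 ≠ 1, base 2 is a Fermat witness: 3713 is composite.

1076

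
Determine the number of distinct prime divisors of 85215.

85215 = 3 · 28405
28405 = 5 · 5681
5681 = 13 · 437
437 = 19 · 23
85215 = 3 · 5 · 13 · 19 · 23, which has 5 distinct prime factors.

5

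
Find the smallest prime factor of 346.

2

346 is even: 2 divides it.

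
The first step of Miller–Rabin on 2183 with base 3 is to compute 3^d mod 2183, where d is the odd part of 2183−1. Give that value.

2183 − 1 = 2182 = 2^1 · 1091, so d = 1091.
3^1 ≡ 3 (mod 2183)
3^2 ≡ 3^2 = 9 ≡ 9 (mod 2183)
3^4 ≡ 9^2 = 81 ≡ 81 (mod 2183)
3^8 ≡ 81^2 = 6561 ≡ 12 (mod 2183)
3^16 ≡ 12^2 = 144 ≡ 144 (mod 2183)
3^32 ≡ 144^2 = 20736 ≡ 1089 (mod 2183)
3^64 ≡ 1089^2 = 1185921 ≡ 552 (mod 2183)
3^128 ≡ 552^2 = 304704 ≡ 1267 (mod 2183)
3^256 ≡ 1267^2 = 1605289 ≡ 784 (mod 2183)
3^512 ≡ 784^2 = 614656 ≡ 1233 (mod 2183)
3^1024 ≡ 1233^2 = 1520289 ≡ 921 (mod 2183)
1091 = 1024 + 64 + 2 + 1 in binary powers of 2.
So 3^1091 ≡ 921 · 552 · 9 · 3 ≡ 2063 (mod 2183).
Squaring chain: 2063; never reaches −1, so base 3 is a Miller–Rabin witness that 2183 is composite.

2063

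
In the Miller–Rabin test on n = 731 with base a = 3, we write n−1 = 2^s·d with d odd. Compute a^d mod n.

233

731 − 1 = 730 = 2^1 · 365, so d = 365.
3^1 ≡ 3 (mod 731)
3^2 ≡ 3^2 = 9 ≡ 9 (mod 731)
3^4 ≡ 9^2 = 81 ≡ 81 (mod 731)
3^8 ≡ 81^2 = 6561 ≡ 713 (mod 731)
3^16 ≡ 713^2 = 508369 ≡ 324 (mod 731)
3^32 ≡ 324^2 = 104976 ≡ 443 (mod 731)
3^64 ≡ 443^2 = 196249 ≡ 341 (mod 731)
3^128 ≡ 341^2 = 116281 ≡ 52 (mod 731)
3^256 ≡ 52^2 = 2704 ≡ 511 (mod 731)
365 = 256 + 64 + 32 + 8 + 4 + 1 in binary powers of 2.
So 3^365 ≡ 511 · 341 · 443 · 713 · 81 · 3 ≡ 233 (mod 731).
Squaring chain: 233; never reaches −1, so base 3 is a Miller–Rabin witness that 731 is composite.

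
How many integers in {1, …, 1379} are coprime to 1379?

Factor: 1379 = 7 · 197.
φ(1379) = (7−1) · (197−1) = 6 · 196 = 1176.

1176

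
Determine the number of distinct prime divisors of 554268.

554268 = 2^2 · 138567
138567 = 3 · 46189
46189 = 11 · 4199
4199 = 13 · 323
323 = 17 · 19
554268 = 2^2 · 3 · 11 · 13 · 17 · 19, which has 6 distinct prime factors.

6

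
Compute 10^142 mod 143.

133

10^1 ≡ 10 (mod 143)
10^2 ≡ 10^2 = 100 ≡ 100 (mod 143)
10^4 ≡ 100^2 = 10000 ≡ 133 (mod 143)
10^8 ≡ 133^2 = 17689 ≡ 100 (mod 143)
10^16 ≡ 100^2 = 10000 ≡ 133 (mod 143)
10^32 ≡ 133^2 = 17689 ≡ 100 (mod 143)
10^64 ≡ 100^2 = 10000 ≡ 133 (mod 143)
10^128 ≡ 133^2 = 17689 ≡ 100 (mod 143)
142 = 128 + 8 + 4 + 2 in binary powers of 2.
So 10^142 ≡ 100 · 100 · 133 · 100 ≡ 133 (mod 143).
Since 133 ≠ 1, base 10 is a Fermat witness: 143 is composite.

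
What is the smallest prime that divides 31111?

31111 is odd.
Digit sum 7, not divisible by 3.
Ends in 1: not divisible by 5.
7: 31111 = 7·4444 + 3
11: 31111 = 11·2828 + 3
13: 31111 = 13·2393 + 2
17: 31111 = 17·1830 + 1
19: 31111 = 19·1637 + 8
23: 31111 = 23·1352 + 15
29: 31111 = 29·1072 + 23
31: 31111 = 31·1003 + 18
37: 31111 = 37·840 + 31
41: 31111 = 41·758 + 33
43: 31111 = 43·723 + 22
47: 31111 = 47·661 + 44
53: 31111 = 53·587

53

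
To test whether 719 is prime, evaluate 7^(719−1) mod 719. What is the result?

7^1 ≡ 7 (mod 719)
7^2 ≡ 7^2 = 49 ≡ 49 (mod 719)
7^4 ≡ 49^2 = 2401 ≡ 244 (mod 719)
7^8 ≡ 244^2 = 59536 ≡ 578 (mod 719)
7^16 ≡ 578^2 = 334084 ≡ 468 (mod 719)
7^32 ≡ 468^2 = 219024 ≡ 448 (mod 719)
7^64 ≡ 448^2 = 200704 ≡ 103 (mod 719)
7^128 ≡ 103^2 = 10609 ≡ 543 (mod 719)
7^256 ≡ 543^2 = 294849 ≡ 59 (mod 719)
7^512 ≡ 59^2 = 3481 ≡ 605 (mod 719)
718 = 512 + 128 + 64 + 8 + 4 + 2 in binary powers of 2.
So 7^718 ≡ 605 · 543 · 103 · 578 · 244 · 49 ≡ 1 (mod 719).
Since the result is 1, base 7 gives no evidence that 719 is composite.

1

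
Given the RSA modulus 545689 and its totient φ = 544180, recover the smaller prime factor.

599

φ(n) = (p−1)(q−1) = n − (p+q) + 1, so p + q = 545689 − 544180 + 1 = 1510.
p and q are the roots of t² − 1510t + 545689 = 0.
Discriminant: 1510² − 4·545689 = 2280100 − 2182756 = 97344; √97344 = 312.
q = (1510 − 312)/2 = 599, p = (1510 + 312)/2 = 911.
Check: 599 · 911 = 545689.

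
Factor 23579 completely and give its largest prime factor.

23579 = 17 · 1387
1387 = 19 · 73
73 is prime.
So 23579 = 17 · 19 · 73; the largest prime factor is 73.

73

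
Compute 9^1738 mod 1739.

638

9^1 ≡ 9 (mod 1739)
9^2 ≡ 9^2 = 81 ≡ 81 (mod 1739)
9^4 ≡ 81^2 = 6561 ≡ 1344 (mod 1739)
9^8 ≡ 1344^2 = 1806336 ≡ 1254 (mod 1739)
9^16 ≡ 1254^2 = 1572516 ≡ 460 (mod 1739)
9^32 ≡ 460^2 = 211600 ≡ 1181 (mod 1739)
9^64 ≡ 1181^2 = 1394761 ≡ 83 (mod 1739)
9^128 ≡ 83^2 = 6889 ≡ 1672 (mod 1739)
9^256 ≡ 1672^2 = 2795584 ≡ 1011 (mod 1739)
9^512 ≡ 1011^2 = 1022121 ≡ 1328 (mod 1739)
9^1024 ≡ 1328^2 = 1763584 ≡ 238 (mod 1739)
1738 = 1024 + 512 + 128 + 64 + 8 + 2 in binary powers of 2.
So 9^1738 ≡ 238 · 1328 · 1672 · 83 · 1254 · 81 ≡ 638 (mod 1739).
Since 638 ≠ 1, base 9 is a Fermat witness: 1739 is composite.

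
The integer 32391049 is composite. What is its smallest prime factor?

73

32391049 is odd.
Digit sum 31, not divisible by 3.
Ends in 9: not divisible by 5.
7: 32391049 = 7·4627292 + 5
11: 32391049 = 11·2944640 + 9
13: 32391049 = 13·2491619 + 2
17: 32391049 = 17·1905355 + 14
19: 32391049 = 19·1704792 + 1
23: 32391049 = 23·1408306 + 11
29: 32391049 = 29·1116932 + 21
31: 32391049 = 31·1044872 + 17
37: 32391049 = 37·875433 + 28
41: 32391049 = 41·790025 + 24
43: 32391049 = 43·753280 + 9
47: 32391049 = 47·689171 + 12
53: 32391049 = 53·611151 + 46
59: 32391049 = 59·549000 + 49
61: 32391049 = 61·531000 + 49
67: 32391049 = 67·483448 + 33
71: 32391049 = 71·456211 + 68
73: 32391049 = 73·443713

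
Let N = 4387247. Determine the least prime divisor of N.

43

4387247 is odd.
Digit sum 35, not divisible by 3.
Ends in 7: not divisible by 5.
7: 4387247 = 7·626749 + 4
11: 4387247 = 11·398840 + 7
13: 4387247 = 13·337480 + 7
17: 4387247 = 17·258073 + 6
19: 4387247 = 19·230907 + 14
23: 4387247 = 23·190749 + 20
29: 4387247 = 29·151284 + 11
31: 4387247 = 31·141524 + 3
37: 4387247 = 37·118574 + 9
41: 4387247 = 41·107006 + 1
43: 4387247 = 43·102029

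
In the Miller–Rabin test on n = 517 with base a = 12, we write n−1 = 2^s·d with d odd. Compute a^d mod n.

517 − 1 = 516 = 2^2 · 129, so d = 129.
12^1 ≡ 12 (mod 517)
12^2 ≡ 12^2 = 144 ≡ 144 (mod 517)
12^4 ≡ 144^2 = 20736 ≡ 56 (mod 517)
12^8 ≡ 56^2 = 3136 ≡ 34 (mod 517)
12^16 ≡ 34^2 = 1156 ≡ 122 (mod 517)
12^32 ≡ 122^2 = 14884 ≡ 408 (mod 517)
12^64 ≡ 408^2 = 166464 ≡ 507 (mod 517)
12^128 ≡ 507^2 = 257049 ≡ 100 (mod 517)
129 = 128 + 1 in binary powers of 2.
So 12^129 ≡ 100 · 12 ≡ 166 (mod 517).
Squaring chain: 166 → 155; never reaches −1, so base 12 is a Miller–Rabin witness that 517 is composite.

166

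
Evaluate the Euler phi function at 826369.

Factor: 826369 = 71 · 103 · 113.
φ(826369) = (71−1) · (103−1) · (113−1) = 70 · 102 · 112 = 799680.

799680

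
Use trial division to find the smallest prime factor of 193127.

193127 is odd.
Digit sum 23, not divisible by 3.
Ends in 7: not divisible by 5.
7: 193127 = 7·27589 + 4
11: 193127 = 11·17557

11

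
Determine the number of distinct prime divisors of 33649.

4

33649 = 7 · 4807
4807 = 11 · 437
437 = 19 · 23
33649 = 7 · 11 · 19 · 23, which has 4 distinct prime factors.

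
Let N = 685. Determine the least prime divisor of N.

685 is odd.
Digit sum 19, not divisible by 3.
Ends in 5: divisible by 5.

5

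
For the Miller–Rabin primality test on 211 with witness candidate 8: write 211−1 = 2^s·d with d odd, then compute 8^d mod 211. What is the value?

210

211 − 1 = 210 = 2^1 · 105, so d = 105.
8^1 ≡ 8 (mod 211)
8^2 ≡ 8^2 = 64 ≡ 64 (mod 211)
8^4 ≡ 64^2 = 4096 ≡ 87 (mod 211)
8^8 ≡ 87^2 = 7569 ≡ 184 (mod 211)
8^16 ≡ 184^2 = 33856 ≡ 96 (mod 211)
8^32 ≡ 96^2 = 9216 ≡ 143 (mod 211)
8^64 ≡ 143^2 = 20449 ≡ 193 (mod 211)
105 = 64 + 32 + 8 + 1 in binary powers of 2.
So 8^105 ≡ 193 · 143 · 184 · 8 ≡ 210 (mod 211).
Since 8^d ≡ 210 (mod 211), base 8 does not prove 211 composite.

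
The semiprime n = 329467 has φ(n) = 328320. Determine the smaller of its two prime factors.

571

φ(n) = (p−1)(q−1) = n − (p+q) + 1, so p + q = 329467 − 328320 + 1 = 1148.
p and q are the roots of t² − 1148t + 329467 = 0.
Discriminant: 1148² − 4·329467 = 1317904 − 1317868 = 36; √36 = 6.
q = (1148 − 6)/2 = 571, p = (1148 + 6)/2 = 577.
Check: 571 · 577 = 329467.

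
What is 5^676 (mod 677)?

5^1 ≡ 5 (mod 677)
5^2 ≡ 5^2 = 25 ≡ 25 (mod 677)
5^4 ≡ 25^2 = 625 ≡ 625 (mod 677)
5^8 ≡ 625^2 = 390625 ≡ 673 (mod 677)
5^16 ≡ 673^2 = 452929 ≡ 16 (mod 677)
5^32 ≡ 16^2 = 256 ≡ 256 (mod 677)
5^64 ≡ 256^2 = 65536 ≡ 544 (mod 677)
5^128 ≡ 544^2 = 295936 ≡ 87 (mod 677)
5^256 ≡ 87^2 = 7569 ≡ 122 (mod 677)
5^512 ≡ 122^2 = 14884 ≡ 667 (mod 677)
676 = 512 + 128 + 32 + 4 in binary powers of 2.
So 5^676 ≡ 667 · 87 · 256 · 625 ≡ 1 (mod 677).
Since the result is 1, base 5 gives no evidence that 677 is composite.

1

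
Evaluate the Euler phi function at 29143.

28800

Factor: 29143 = 151 · 193.
φ(29143) = (151−1) · (193−1) = 150 · 192 = 28800.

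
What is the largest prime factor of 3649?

89

3649 = 41 · 89
89 is prime.
So 3649 = 41 · 89; the largest prime factor is 89.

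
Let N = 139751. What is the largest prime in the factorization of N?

139751 = 29 · 4819
4819 = 61 · 79
79 is prime.
So 139751 = 29 · 61 · 79; the largest prime factor is 79.

79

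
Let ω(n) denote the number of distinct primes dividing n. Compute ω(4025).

3

4025 = 5^2 · 161
161 = 7 · 23
4025 = 5^2 · 7 · 23, which has 3 distinct prime factors.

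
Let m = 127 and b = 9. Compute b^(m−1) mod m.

1

9^1 ≡ 9 (mod 127)
9^2 ≡ 9^2 = 81 ≡ 81 (mod 127)
9^4 ≡ 81^2 = 6561 ≡ 84 (mod 127)
9^8 ≡ 84^2 = 7056 ≡ 71 (mod 127)
9^16 ≡ 71^2 = 5041 ≡ 88 (mod 127)
9^32 ≡ 88^2 = 7744 ≡ 124 (mod 127)
9^64 ≡ 124^2 = 15376 ≡ 9 (mod 127)
126 = 64 + 32 + 16 + 8 + 4 + 2 in binary powers of 2.
So 9^126 ≡ 9 · 124 · 88 · 71 · 84 · 81 ≡ 1 (mod 127).
Since the result is 1, base 9 gives no evidence that 127 is composite.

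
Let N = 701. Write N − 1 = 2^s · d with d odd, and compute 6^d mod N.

700

701 − 1 = 700 = 2^2 · 175, so d = 175.
6^1 ≡ 6 (mod 701)
6^2 ≡ 6^2 = 36 ≡ 36 (mod 701)
6^4 ≡ 36^2 = 1296 ≡ 595 (mod 701)
6^8 ≡ 595^2 = 354025 ≡ 20 (mod 701)
6^16 ≡ 20^2 = 400 ≡ 400 (mod 701)
6^32 ≡ 400^2 = 160000 ≡ 172 (mod 701)
6^64 ≡ 172^2 = 29584 ≡ 142 (mod 701)
6^128 ≡ 142^2 = 20164 ≡ 536 (mod 701)
175 = 128 + 32 + 8 + 4 + 2 + 1 in binary powers of 2.
So 6^175 ≡ 536 · 172 · 20 · 595 · 36 · 6 ≡ 700 (mod 701).
Since 6^d ≡ 700 (mod 701), base 6 does not prove 701 composite.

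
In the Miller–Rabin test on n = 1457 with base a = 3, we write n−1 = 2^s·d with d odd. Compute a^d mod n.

1457 − 1 = 1456 = 2^4 · 91, so d = 91.
3^1 ≡ 3 (mod 1457)
3^2 ≡ 3^2 = 9 ≡ 9 (mod 1457)
3^4 ≡ 9^2 = 81 ≡ 81 (mod 1457)
3^8 ≡ 81^2 = 6561 ≡ 733 (mod 1457)
3^16 ≡ 733^2 = 537289 ≡ 1113 (mod 1457)
3^32 ≡ 1113^2 = 1238769 ≡ 319 (mod 1457)
3^64 ≡ 319^2 = 101761 ≡ 1228 (mod 1457)
91 = 64 + 16 + 8 + 2 + 1 in binary powers of 2.
So 3^91 ≡ 1228 · 1113 · 733 · 9 · 3 ≡ 251 (mod 1457).
Squaring chain: 251 → 350 → 112 → 888; never reaches −1, so base 3 is a Miller–Rabin witness that 1457 is composite.

251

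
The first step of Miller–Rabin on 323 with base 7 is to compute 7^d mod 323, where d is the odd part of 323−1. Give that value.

296

323 − 1 = 322 = 2^1 · 161, so d = 161.
7^1 ≡ 7 (mod 323)
7^2 ≡ 7^2 = 49 ≡ 49 (mod 323)
7^4 ≡ 49^2 = 2401 ≡ 140 (mod 323)
7^8 ≡ 140^2 = 19600 ≡ 220 (mod 323)
7^16 ≡ 220^2 = 48400 ≡ 273 (mod 323)
7^32 ≡ 273^2 = 74529 ≡ 239 (mod 323)
7^64 ≡ 239^2 = 57121 ≡ 273 (mod 323)
7^128 ≡ 273^2 = 74529 ≡ 239 (mod 323)
161 = 128 + 32 + 1 in binary powers of 2.
So 7^161 ≡ 239 · 239 · 7 ≡ 296 (mod 323).
Squaring chain: 296; never reaches −1, so base 7 is a Miller–Rabin witness that 323 is composite.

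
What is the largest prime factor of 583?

583 = 11 · 53
53 is prime.
So 583 = 11 · 53; the largest prime factor is 53.

53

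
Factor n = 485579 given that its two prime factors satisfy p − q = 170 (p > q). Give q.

617

Since p = q + 170, we have 485579 = q(q + 170), so q² + 170q − 485579 = 0.
Discriminant: 170² + 4·485579 = 28900 + 1942316 = 1971216; √1971216 = 1404.
q = (−170 + 1404)/2 = 617, and p = q + 170 = 787.
Check: 617 · 787 = 485579.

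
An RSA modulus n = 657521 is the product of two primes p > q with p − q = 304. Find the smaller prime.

Since p = q + 304, we have 657521 = q(q + 304), so q² + 304q − 657521 = 0.
Discriminant: 304² + 4·657521 = 92416 + 2630084 = 2722500; √2722500 = 1650.
q = (−304 + 1650)/2 = 673, and p = q + 304 = 977.
Check: 673 · 977 = 657521.

673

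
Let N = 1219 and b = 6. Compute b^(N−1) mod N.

6^1 ≡ 6 (mod 1219)
6^2 ≡ 6^2 = 36 ≡ 36 (mod 1219)
6^4 ≡ 36^2 = 1296 ≡ 77 (mod 1219)
6^8 ≡ 77^2 = 5929 ≡ 1053 (mod 1219)
6^16 ≡ 1053^2 = 1108809 ≡ 738 (mod 1219)
6^32 ≡ 738^2 = 544644 ≡ 970 (mod 1219)
6^64 ≡ 970^2 = 940900 ≡ 1051 (mod 1219)
6^128 ≡ 1051^2 = 1104601 ≡ 187 (mod 1219)
6^256 ≡ 187^2 = 34969 ≡ 837 (mod 1219)
6^512 ≡ 837^2 = 700569 ≡ 863 (mod 1219)
6^1024 ≡ 863^2 = 744769 ≡ 1179 (mod 1219)
1218 = 1024 + 128 + 64 + 2 in binary powers of 2.
So 6^1218 ≡ 1179 · 187 · 1051 · 36 ≡ 731 (mod 1219).
Since 731 ≠ 1, base 6 is a Fermat witness: 1219 is composite.

731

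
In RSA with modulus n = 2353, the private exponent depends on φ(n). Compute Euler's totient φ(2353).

2160

Factor: 2353 = 13 · 181.
φ(2353) = (13−1) · (181−1) = 12 · 180 = 2160.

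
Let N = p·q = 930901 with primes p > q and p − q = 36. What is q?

Since p = q + 36, we have 930901 = q(q + 36), so q² + 36q − 930901 = 0.
Discriminant: 36² + 4·930901 = 1296 + 3723604 = 3724900; √3724900 = 1930.
q = (−36 + 1930)/2 = 947, and p = q + 36 = 983.
Check: 947 · 983 = 930901.

947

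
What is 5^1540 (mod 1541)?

5^1 ≡ 5 (mod 1541)
5^2 ≡ 5^2 = 25 ≡ 25 (mod 1541)
5^4 ≡ 25^2 = 625 ≡ 625 (mod 1541)
5^8 ≡ 625^2 = 390625 ≡ 752 (mod 1541)
5^16 ≡ 752^2 = 565504 ≡ 1498 (mod 1541)
5^32 ≡ 1498^2 = 2244004 ≡ 308 (mod 1541)
5^64 ≡ 308^2 = 94864 ≡ 863 (mod 1541)
5^128 ≡ 863^2 = 744769 ≡ 466 (mod 1541)
5^256 ≡ 466^2 = 217156 ≡ 1416 (mod 1541)
5^512 ≡ 1416^2 = 2005056 ≡ 215 (mod 1541)
5^1024 ≡ 215^2 = 46225 ≡ 1536 (mod 1541)
1540 = 1024 + 512 + 4 in binary powers of 2.
So 5^1540 ≡ 1536 · 215 · 625 ≡ 1 (mod 1541).
Since the result is 1, base 5 gives no evidence that 1541 is composite.

1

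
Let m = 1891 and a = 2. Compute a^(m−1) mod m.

2^1 ≡ 2 (mod 1891)
2^2 ≡ 2^2 = 4 ≡ 4 (mod 1891)
2^4 ≡ 4^2 = 16 ≡ 16 (mod 1891)
2^8 ≡ 16^2 = 256 ≡ 256 (mod 1891)
2^16 ≡ 256^2 = 65536 ≡ 1242 (mod 1891)
2^32 ≡ 1242^2 = 1542564 ≡ 1399 (mod 1891)
2^64 ≡ 1399^2 = 1957201 ≡ 16 (mod 1891)
2^128 ≡ 16^2 = 256 ≡ 256 (mod 1891)
2^256 ≡ 256^2 = 65536 ≡ 1242 (mod 1891)
2^512 ≡ 1242^2 = 1542564 ≡ 1399 (mod 1891)
2^1024 ≡ 1399^2 = 1957201 ≡ 16 (mod 1891)
1890 = 1024 + 512 + 256 + 64 + 32 + 2 in binary powers of 2.
So 2^1890 ≡ 16 · 1399 · 1242 · 16 · 1399 · 4 ≡ 1768 (mod 1891).
Since 1768 ≠ 1, base 2 is a Fermat witness: 1891 is composite.

1768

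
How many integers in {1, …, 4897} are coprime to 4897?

Factor: 4897 = 59 · 83.
φ(4897) = (59−1) · (83−1) = 58 · 82 = 4756.

4756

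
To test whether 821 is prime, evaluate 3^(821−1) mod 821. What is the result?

3^1 ≡ 3 (mod 821)
3^2 ≡ 3^2 = 9 ≡ 9 (mod 821)
3^4 ≡ 9^2 = 81 ≡ 81 (mod 821)
3^8 ≡ 81^2 = 6561 ≡ 814 (mod 821)
3^16 ≡ 814^2 = 662596 ≡ 49 (mod 821)
3^32 ≡ 49^2 = 2401 ≡ 759 (mod 821)
3^64 ≡ 759^2 = 576081 ≡ 560 (mod 821)
3^128 ≡ 560^2 = 313600 ≡ 799 (mod 821)
3^256 ≡ 799^2 = 638401 ≡ 484 (mod 821)
3^512 ≡ 484^2 = 234256 ≡ 271 (mod 821)
820 = 512 + 256 + 32 + 16 + 4 in binary powers of 2.
So 3^820 ≡ 271 · 484 · 759 · 49 · 81 ≡ 1 (mod 821).
Since the result is 1, base 3 gives no evidence that 821 is composite.

1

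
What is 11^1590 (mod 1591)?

1000

11^1 ≡ 11 (mod 1591)
11^2 ≡ 11^2 = 121 ≡ 121 (mod 1591)
11^4 ≡ 121^2 = 14641 ≡ 322 (mod 1591)
11^8 ≡ 322^2 = 103684 ≡ 269 (mod 1591)
11^16 ≡ 269^2 = 72361 ≡ 766 (mod 1591)
11^32 ≡ 766^2 = 586756 ≡ 1268 (mod 1591)
11^64 ≡ 1268^2 = 1607824 ≡ 914 (mod 1591)
11^128 ≡ 914^2 = 835396 ≡ 121 (mod 1591)
11^256 ≡ 121^2 = 14641 ≡ 322 (mod 1591)
11^512 ≡ 322^2 = 103684 ≡ 269 (mod 1591)
11^1024 ≡ 269^2 = 72361 ≡ 766 (mod 1591)
1590 = 1024 + 512 + 32 + 16 + 4 + 2 in binary powers of 2.
So 11^1590 ≡ 766 · 269 · 1268 · 766 · 322 · 121 ≡ 1000 (mod 1591).
Since 1000 ≠ 1, base 11 is a Fermat witness: 1591 is composite.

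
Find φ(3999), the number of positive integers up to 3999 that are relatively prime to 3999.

Factor: 3999 = 3 · 31 · 43.
φ(3999) = (3−1) · (31−1) · (43−1) = 2 · 30 · 42 = 2520.

2520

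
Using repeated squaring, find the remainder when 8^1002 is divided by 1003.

8^1 ≡ 8 (mod 1003)
8^2 ≡ 8^2 = 64 ≡ 64 (mod 1003)
8^4 ≡ 64^2 = 4096 ≡ 84 (mod 1003)
8^8 ≡ 84^2 = 7056 ≡ 35 (mod 1003)
8^16 ≡ 35^2 = 1225 ≡ 222 (mod 1003)
8^32 ≡ 222^2 = 49284 ≡ 137 (mod 1003)
8^64 ≡ 137^2 = 18769 ≡ 715 (mod 1003)
8^128 ≡ 715^2 = 511225 ≡ 698 (mod 1003)
8^256 ≡ 698^2 = 487204 ≡ 749 (mod 1003)
8^512 ≡ 749^2 = 561001 ≡ 324 (mod 1003)
1002 = 512 + 256 + 128 + 64 + 32 + 8 + 2 in binary powers of 2.
So 8^1002 ≡ 324 · 749 · 698 · 715 · 137 · 35 · 64 ≡ 812 (mod 1003).
Since 812 ≠ 1, base 8 is a Fermat witness: 1003 is composite.

812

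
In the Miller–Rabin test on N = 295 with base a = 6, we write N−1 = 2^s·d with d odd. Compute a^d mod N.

295 − 1 = 294 = 2^1 · 147, so d = 147.
6^1 ≡ 6 (mod 295)
6^2 ≡ 6^2 = 36 ≡ 36 (mod 295)
6^4 ≡ 36^2 = 1296 ≡ 116 (mod 295)
6^8 ≡ 116^2 = 13456 ≡ 181 (mod 295)
6^16 ≡ 181^2 = 32761 ≡ 16 (mod 295)
6^32 ≡ 16^2 = 256 ≡ 256 (mod 295)
6^64 ≡ 256^2 = 65536 ≡ 46 (mod 295)
6^128 ≡ 46^2 = 2116 ≡ 51 (mod 295)
147 = 128 + 16 + 2 + 1 in binary powers of 2.
So 6^147 ≡ 51 · 16 · 36 · 6 ≡ 141 (mod 295).
Squaring chain: 141; never reaches −1, so base 6 is a Miller–Rabin witness that 295 is composite.

141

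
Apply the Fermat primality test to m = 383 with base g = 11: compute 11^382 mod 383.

11^1 ≡ 11 (mod 383)
11^2 ≡ 11^2 = 121 ≡ 121 (mod 383)
11^4 ≡ 121^2 = 14641 ≡ 87 (mod 383)
11^8 ≡ 87^2 = 7569 ≡ 292 (mod 383)
11^16 ≡ 292^2 = 85264 ≡ 238 (mod 383)
11^32 ≡ 238^2 = 56644 ≡ 343 (mod 383)
11^64 ≡ 343^2 = 117649 ≡ 68 (mod 383)
11^128 ≡ 68^2 = 4624 ≡ 28 (mod 383)
11^256 ≡ 28^2 = 784 ≡ 18 (mod 383)
382 = 256 + 64 + 32 + 16 + 8 + 4 + 2 in binary powers of 2.
So 11^382 ≡ 18 · 68 · 343 · 238 · 292 · 87 · 121 ≡ 1 (mod 383).
Since the result is 1, base 11 gives no evidence that 383 is composite.

1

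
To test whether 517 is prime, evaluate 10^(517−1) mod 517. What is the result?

397

10^1 ≡ 10 (mod 517)
10^2 ≡ 10^2 = 100 ≡ 100 (mod 517)
10^4 ≡ 100^2 = 10000 ≡ 177 (mod 517)
10^8 ≡ 177^2 = 31329 ≡ 309 (mod 517)
10^16 ≡ 309^2 = 95481 ≡ 353 (mod 517)
10^32 ≡ 353^2 = 124609 ≡ 12 (mod 517)
10^64 ≡ 12^2 = 144 ≡ 144 (mod 517)
10^128 ≡ 144^2 = 20736 ≡ 56 (mod 517)
10^256 ≡ 56^2 = 3136 ≡ 34 (mod 517)
10^512 ≡ 34^2 = 1156 ≡ 122 (mod 517)
516 = 512 + 4 in binary powers of 2.
So 10^516 ≡ 122 · 177 ≡ 397 (mod 517).
Since 397 ≠ 1, base 10 is a Fermat witness: 517 is composite.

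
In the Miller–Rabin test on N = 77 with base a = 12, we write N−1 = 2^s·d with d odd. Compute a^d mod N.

12

77 − 1 = 76 = 2^2 · 19, so d = 19.
12^1 ≡ 12 (mod 77)
12^2 ≡ 12^2 = 144 ≡ 67 (mod 77)
12^4 ≡ 67^2 = 4489 ≡ 23 (mod 77)
12^8 ≡ 23^2 = 529 ≡ 67 (mod 77)
12^16 ≡ 67^2 = 4489 ≡ 23 (mod 77)
19 = 16 + 2 + 1 in binary powers of 2.
So 12^19 ≡ 23 · 67 · 12 ≡ 12 (mod 77).
Squaring chain: 12 → 67; never reaches −1, so base 12 is a Miller–Rabin witness that 77 is composite.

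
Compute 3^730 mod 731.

3^1 ≡ 3 (mod 731)
3^2 ≡ 3^2 = 9 ≡ 9 (mod 731)
3^4 ≡ 9^2 = 81 ≡ 81 (mod 731)
3^8 ≡ 81^2 = 6561 ≡ 713 (mod 731)
3^16 ≡ 713^2 = 508369 ≡ 324 (mod 731)
3^32 ≡ 324^2 = 104976 ≡ 443 (mod 731)
3^64 ≡ 443^2 = 196249 ≡ 341 (mod 731)
3^128 ≡ 341^2 = 116281 ≡ 52 (mod 731)
3^256 ≡ 52^2 = 2704 ≡ 511 (mod 731)
3^512 ≡ 511^2 = 261121 ≡ 154 (mod 731)
730 = 512 + 128 + 64 + 16 + 8 + 2 in binary powers of 2.
So 3^730 ≡ 154 · 52 · 341 · 324 · 713 · 9 ≡ 195 (mod 731).
Since 195 ≠ 1, base 3 is a Fermat witness: 731 is composite.

195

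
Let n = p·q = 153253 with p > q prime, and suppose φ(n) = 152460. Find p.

φ(n) = (p−1)(q−1) = n − (p+q) + 1, so p + q = 153253 − 152460 + 1 = 794.
p and q are the roots of t² − 794t + 153253 = 0.
Discriminant: 794² − 4·153253 = 630436 − 613012 = 17424; √17424 = 132.
q = (794 − 132)/2 = 331, p = (794 + 132)/2 = 463.
Check: 331 · 463 = 153253.

463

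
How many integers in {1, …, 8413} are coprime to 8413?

Factor: 8413 = 47 · 179.
φ(8413) = (47−1) · (179−1) = 46 · 178 = 8188.

8188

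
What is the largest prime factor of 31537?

31537 = 11 · 2867
2867 = 47 · 61
61 is prime.
So 31537 = 11 · 47 · 61; the largest prime factor is 61.

61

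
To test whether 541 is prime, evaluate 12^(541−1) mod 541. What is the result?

12^1 ≡ 12 (mod 541)
12^2 ≡ 12^2 = 144 ≡ 144 (mod 541)
12^4 ≡ 144^2 = 20736 ≡ 178 (mod 541)
12^8 ≡ 178^2 = 31684 ≡ 306 (mod 541)
12^16 ≡ 306^2 = 93636 ≡ 43 (mod 541)
12^32 ≡ 43^2 = 1849 ≡ 226 (mod 541)
12^64 ≡ 226^2 = 51076 ≡ 222 (mod 541)
12^128 ≡ 222^2 = 49284 ≡ 53 (mod 541)
12^256 ≡ 53^2 = 2809 ≡ 104 (mod 541)
12^512 ≡ 104^2 = 10816 ≡ 537 (mod 541)
540 = 512 + 16 + 8 + 4 in binary powers of 2.
So 12^540 ≡ 537 · 43 · 306 · 178 ≡ 1 (mod 541).
Since the result is 1, base 12 gives no evidence that 541 is composite.

1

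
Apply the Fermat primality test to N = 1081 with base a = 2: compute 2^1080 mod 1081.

2^1 ≡ 2 (mod 1081)
2^2 ≡ 2^2 = 4 ≡ 4 (mod 1081)
2^4 ≡ 4^2 = 16 ≡ 16 (mod 1081)
2^8 ≡ 16^2 = 256 ≡ 256 (mod 1081)
2^16 ≡ 256^2 = 65536 ≡ 676 (mod 1081)
2^32 ≡ 676^2 = 456976 ≡ 794 (mod 1081)
2^64 ≡ 794^2 = 630436 ≡ 213 (mod 1081)
2^128 ≡ 213^2 = 45369 ≡ 1048 (mod 1081)
2^256 ≡ 1048^2 = 1098304 ≡ 8 (mod 1081)
2^512 ≡ 8^2 = 64 ≡ 64 (mod 1081)
2^1024 ≡ 64^2 = 4096 ≡ 853 (mod 1081)
1080 = 1024 + 32 + 16 + 8 in binary powers of 2.
So 2^1080 ≡ 853 · 794 · 676 · 256 ≡ 165 (mod 1081).
Since 165 ≠ 1, base 2 is a Fermat witness: 1081 is composite.

165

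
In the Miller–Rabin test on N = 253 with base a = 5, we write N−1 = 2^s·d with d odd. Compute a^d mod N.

191

253 − 1 = 252 = 2^2 · 63, so d = 63.
5^1 ≡ 5 (mod 253)
5^2 ≡ 5^2 = 25 ≡ 25 (mod 253)
5^4 ≡ 25^2 = 625 ≡ 119 (mod 253)
5^8 ≡ 119^2 = 14161 ≡ 246 (mod 253)
5^16 ≡ 246^2 = 60516 ≡ 49 (mod 253)
5^32 ≡ 49^2 = 2401 ≡ 124 (mod 253)
63 = 32 + 16 + 8 + 4 + 2 + 1 in binary powers of 2.
So 5^63 ≡ 124 · 49 · 246 · 119 · 25 · 5 ≡ 191 (mod 253).
Squaring chain: 191 → 49; never reaches −1, so base 5 is a Miller–Rabin witness that 253 is composite.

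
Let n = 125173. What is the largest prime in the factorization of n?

71

125173 = 41 · 3053
3053 = 43 · 71
71 is prime.
So 125173 = 41 · 43 · 71; the largest prime factor is 71.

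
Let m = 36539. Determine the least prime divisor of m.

36539 is odd.
Digit sum 26, not divisible by 3.
Ends in 9: not divisible by 5.
7: 36539 = 7·5219 + 6
11: 36539 = 11·3321 + 8
13: 36539 = 13·2810 + 9
17: 36539 = 17·2149 + 6
19: 36539 = 19·1923 + 2
23: 36539 = 23·1588 + 15
29: 36539 = 29·1259 + 28
31: 36539 = 31·1178 + 21
37: 36539 = 37·987 + 20
41: 36539 = 41·891 + 8
43: 36539 = 43·849 + 32
47: 36539 = 47·777 + 20
53: 36539 = 53·689 + 22
59: 36539 = 59·619 + 18
61: 36539 = 61·599

61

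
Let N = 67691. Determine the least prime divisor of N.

13

67691 is odd.
Digit sum 29, not divisible by 3.
Ends in 1: not divisible by 5.
7: 67691 = 7·9670 + 1
11: 67691 = 11·6153 + 8
13: 67691 = 13·5207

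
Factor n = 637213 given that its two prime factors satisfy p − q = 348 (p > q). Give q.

643

Since p = q + 348, we have 637213 = q(q + 348), so q² + 348q − 637213 = 0.
Discriminant: 348² + 4·637213 = 121104 + 2548852 = 2669956; √2669956 = 1634.
q = (−348 + 1634)/2 = 643, and p = q + 348 = 991.
Check: 643 · 991 = 637213.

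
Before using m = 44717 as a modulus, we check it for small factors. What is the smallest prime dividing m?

44717 is odd.
Digit sum 23, not divisible by 3.
Ends in 7: not divisible by 5.
7: 44717 = 7·6388 + 1
11: 44717 = 11·4065 + 2
13: 44717 = 13·3439 + 10
17: 44717 = 17·2630 + 7
19: 44717 = 19·2353 + 10
23: 44717 = 23·1944 + 5
29: 44717 = 29·1541 + 28
31: 44717 = 31·1442 + 15
37: 44717 = 37·1208 + 21
41: 44717 = 41·1090 + 27
43: 44717 = 43·1039 + 40
47: 44717 = 47·951 + 20
53: 44717 = 53·843 + 38
59: 44717 = 59·757 + 54
61: 44717 = 61·733 + 4
67: 44717 = 67·667 + 28
71: 44717 = 71·629 + 58
73: 44717 = 73·612 + 41
79: 44717 = 79·566 + 3
83: 44717 = 83·538 + 63
89: 44717 = 89·502 + 39
97: 44717 = 97·461

97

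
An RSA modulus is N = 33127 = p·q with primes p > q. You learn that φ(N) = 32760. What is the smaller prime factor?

φ(n) = (p−1)(q−1) = n − (p+q) + 1, so p + q = 33127 − 32760 + 1 = 368.
p and q are the roots of t² − 368t + 33127 = 0.
Discriminant: 368² − 4·33127 = 135424 − 132508 = 2916; √2916 = 54.
q = (368 − 54)/2 = 157, p = (368 + 54)/2 = 211.
Check: 157 · 211 = 33127.

157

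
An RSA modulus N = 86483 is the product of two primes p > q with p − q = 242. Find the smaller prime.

Since p = q + 242, we have 86483 = q(q + 242), so q² + 242q − 86483 = 0.
Discriminant: 242² + 4·86483 = 58564 + 345932 = 404496; √404496 = 636.
q = (−242 + 636)/2 = 197, and p = q + 242 = 439.
Check: 197 · 439 = 86483.

197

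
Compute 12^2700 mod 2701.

12^1 ≡ 12 (mod 2701)
12^2 ≡ 12^2 = 144 ≡ 144 (mod 2701)
12^4 ≡ 144^2 = 20736 ≡ 1829 (mod 2701)
12^8 ≡ 1829^2 = 3345241 ≡ 1403 (mod 2701)
12^16 ≡ 1403^2 = 1968409 ≡ 2081 (mod 2701)
12^32 ≡ 2081^2 = 4330561 ≡ 858 (mod 2701)
12^64 ≡ 858^2 = 736164 ≡ 1492 (mod 2701)
12^128 ≡ 1492^2 = 2226064 ≡ 440 (mod 2701)
12^256 ≡ 440^2 = 193600 ≡ 1829 (mod 2701)
12^512 ≡ 1829^2 = 3345241 ≡ 1403 (mod 2701)
12^1024 ≡ 1403^2 = 1968409 ≡ 2081 (mod 2701)
12^2048 ≡ 2081^2 = 4330561 ≡ 858 (mod 2701)
2700 = 2048 + 512 + 128 + 8 + 4 in binary powers of 2.
So 12^2700 ≡ 858 · 1403 · 440 · 1403 · 1829 ≡ 1 (mod 2701).
Since the result is 1, base 12 gives no evidence that 2701 is composite.

1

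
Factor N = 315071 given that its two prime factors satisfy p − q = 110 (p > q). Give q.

Since p = q + 110, we have 315071 = q(q + 110), so q² + 110q − 315071 = 0.
Discriminant: 110² + 4·315071 = 12100 + 1260284 = 1272384; √1272384 = 1128.
q = (−110 + 1128)/2 = 509, and p = q + 110 = 619.
Check: 509 · 619 = 315071.

509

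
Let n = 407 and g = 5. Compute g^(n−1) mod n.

5^1 ≡ 5 (mod 407)
5^2 ≡ 5^2 = 25 ≡ 25 (mod 407)
5^4 ≡ 25^2 = 625 ≡ 218 (mod 407)
5^8 ≡ 218^2 = 47524 ≡ 312 (mod 407)
5^16 ≡ 312^2 = 97344 ≡ 71 (mod 407)
5^32 ≡ 71^2 = 5041 ≡ 157 (mod 407)
5^64 ≡ 157^2 = 24649 ≡ 229 (mod 407)
5^128 ≡ 229^2 = 52441 ≡ 345 (mod 407)
5^256 ≡ 345^2 = 119025 ≡ 181 (mod 407)
406 = 256 + 128 + 16 + 4 + 2 in binary powers of 2.
So 5^406 ≡ 181 · 345 · 71 · 218 · 25 ≡ 104 (mod 407).
Since 104 ≠ 1, base 5 is a Fermat witness: 407 is composite.

104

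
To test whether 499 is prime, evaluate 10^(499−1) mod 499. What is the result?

10^1 ≡ 10 (mod 499)
10^2 ≡ 10^2 = 100 ≡ 100 (mod 499)
10^4 ≡ 100^2 = 10000 ≡ 20 (mod 499)
10^8 ≡ 20^2 = 400 ≡ 400 (mod 499)
10^16 ≡ 400^2 = 160000 ≡ 320 (mod 499)
10^32 ≡ 320^2 = 102400 ≡ 105 (mod 499)
10^64 ≡ 105^2 = 11025 ≡ 47 (mod 499)
10^128 ≡ 47^2 = 2209 ≡ 213 (mod 499)
10^256 ≡ 213^2 = 45369 ≡ 459 (mod 499)
498 = 256 + 128 + 64 + 32 + 16 + 2 in binary powers of 2.
So 10^498 ≡ 459 · 213 · 47 · 105 · 320 · 100 ≡ 1 (mod 499).
Since the result is 1, base 10 gives no evidence that 499 is composite.

1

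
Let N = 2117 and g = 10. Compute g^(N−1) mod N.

10^1 ≡ 10 (mod 2117)
10^2 ≡ 10^2 = 100 ≡ 100 (mod 2117)
10^4 ≡ 100^2 = 10000 ≡ 1532 (mod 2117)
10^8 ≡ 1532^2 = 2347024 ≡ 1388 (mod 2117)
10^16 ≡ 1388^2 = 1926544 ≡ 74 (mod 2117)
10^32 ≡ 74^2 = 5476 ≡ 1242 (mod 2117)
10^64 ≡ 1242^2 = 1542564 ≡ 1388 (mod 2117)
10^128 ≡ 1388^2 = 1926544 ≡ 74 (mod 2117)
10^256 ≡ 74^2 = 5476 ≡ 1242 (mod 2117)
10^512 ≡ 1242^2 = 1542564 ≡ 1388 (mod 2117)
10^1024 ≡ 1388^2 = 1926544 ≡ 74 (mod 2117)
10^2048 ≡ 74^2 = 5476 ≡ 1242 (mod 2117)
2116 = 2048 + 64 + 4 in binary powers of 2.
So 10^2116 ≡ 1242 · 1388 · 1532 ≡ 364 (mod 2117).
Since 364 ≠ 1, base 10 is a Fermat witness: 2117 is composite.

364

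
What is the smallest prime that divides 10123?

53

10123 is odd.
Digit sum 7, not divisible by 3.
Ends in 3: not divisible by 5.
7: 10123 = 7·1446 + 1
11: 10123 = 11·920 + 3
13: 10123 = 13·778 + 9
17: 10123 = 17·595 + 8
19: 10123 = 19·532 + 15
23: 10123 = 23·440 + 3
29: 10123 = 29·349 + 2
31: 10123 = 31·326 + 17
37: 10123 = 37·273 + 22
41: 10123 = 41·246 + 37
43: 10123 = 43·235 + 18
47: 10123 = 47·215 + 18
53: 10123 = 53·191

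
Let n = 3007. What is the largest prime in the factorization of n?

97

3007 = 31 · 97
97 is prime.
So 3007 = 31 · 97; the largest prime factor is 97.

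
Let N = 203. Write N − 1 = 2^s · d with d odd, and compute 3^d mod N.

89

203 − 1 = 202 = 2^1 · 101, so d = 101.
3^1 ≡ 3 (mod 203)
3^2 ≡ 3^2 = 9 ≡ 9 (mod 203)
3^4 ≡ 9^2 = 81 ≡ 81 (mod 203)
3^8 ≡ 81^2 = 6561 ≡ 65 (mod 203)
3^16 ≡ 65^2 = 4225 ≡ 165 (mod 203)
3^32 ≡ 165^2 = 27225 ≡ 23 (mod 203)
3^64 ≡ 23^2 = 529 ≡ 123 (mod 203)
101 = 64 + 32 + 4 + 1 in binary powers of 2.
So 3^101 ≡ 123 · 23 · 81 · 3 ≡ 89 (mod 203).
Squaring chain: 89; never reaches −1, so base 3 is a Miller–Rabin witness that 203 is composite.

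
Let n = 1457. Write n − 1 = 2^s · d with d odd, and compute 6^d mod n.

1277

1457 − 1 = 1456 = 2^4 · 91, so d = 91.
6^1 ≡ 6 (mod 1457)
6^2 ≡ 6^2 = 36 ≡ 36 (mod 1457)
6^4 ≡ 36^2 = 1296 ≡ 1296 (mod 1457)
6^8 ≡ 1296^2 = 1679616 ≡ 1152 (mod 1457)
6^16 ≡ 1152^2 = 1327104 ≡ 1234 (mod 1457)
6^32 ≡ 1234^2 = 1522756 ≡ 191 (mod 1457)
6^64 ≡ 191^2 = 36481 ≡ 56 (mod 1457)
91 = 64 + 16 + 8 + 2 + 1 in binary powers of 2.
So 6^91 ≡ 56 · 1234 · 1152 · 36 · 6 ≡ 1277 (mod 1457).
Squaring chain: 1277 → 346 → 242 → 284; never reaches −1, so base 6 is a Miller–Rabin witness that 1457 is composite.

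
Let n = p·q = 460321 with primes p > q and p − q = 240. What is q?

Since p = q + 240, we have 460321 = q(q + 240), so q² + 240q − 460321 = 0.
Discriminant: 240² + 4·460321 = 57600 + 1841284 = 1898884; √1898884 = 1378.
q = (−240 + 1378)/2 = 569, and p = q + 240 = 809.
Check: 569 · 809 = 460321.

569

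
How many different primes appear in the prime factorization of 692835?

692835 = 3 · 230945
230945 = 5 · 46189
46189 = 11 · 4199
4199 = 13 · 323
323 = 17 · 19
692835 = 3 · 5 · 11 · 13 · 17 · 19, which has 6 distinct prime factors.

6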